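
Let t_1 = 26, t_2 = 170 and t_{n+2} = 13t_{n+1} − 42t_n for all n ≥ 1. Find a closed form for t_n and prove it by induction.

Claim: t_n = 2·6^n + 2·7^n.

Base cases: t_1 = 26 and 2·6^1 + 2·7^1 = 26; t_2 = 170 and 2·6^2 + 2·7^2 = 170.
Assume t_j = 2·6^j + 2·7^j for all 1 ≤ j ≤ k, where k ≥ 2.
Then t_{k+1} = 13t_k − 42t_{k−1} = 13·(2·6^k + 2·7^k) − 42·(2·6^{k−1} + 2·7^{k−1}) = 2·(13·6 − 42)6^{k−1} + 2·(13·7 − 42)7^{k−1} = 72·6^{k−1} + 98·7^{k−1} = 2·6^{k+1} + 2·7^{k+1}.
So the formula holds for k+1, and by strong induction t_n = 2·6^n + 2·7^n for all n ≥ 1.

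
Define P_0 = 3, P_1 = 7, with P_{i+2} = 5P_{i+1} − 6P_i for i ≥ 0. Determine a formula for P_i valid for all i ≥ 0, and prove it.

Claim: P_i = 2·2^i + 3^i.

Base cases: P_0 = 3 and 2·2^0 + 3^0 = 3; P_1 = 7 and 2·2^1 + 3^1 = 7.
Assume P_j = 2·2^j + 3^j for all 0 ≤ j ≤ k, where k ≥ 1.
Then P_{k+1} = 5P_k − 6P_{k−1} = 5·(2·2^k + 3^k) − 6·(2·2^{k−1} + 3^{k−1}) = 2·(5·2 − 6)2^{k−1} + (5·3 − 6)3^{k−1} = 8·2^{k−1} + 9·3^{k−1} = 2·2^{k+1} + 3^{k+1}.
This completes the inductive step, so P_i = 2·2^i + 3^i for all i ≥ 0.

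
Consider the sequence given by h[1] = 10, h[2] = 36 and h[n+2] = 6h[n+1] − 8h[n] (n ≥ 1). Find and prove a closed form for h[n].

Claim: h[n] = 2·4^n + 2^n.

Base cases: h[1] = 10 and 2·4^1 + 2^1 = 10; h[2] = 36 and 2·4^2 + 2^2 = 36.
Assume h[j] = 2·4^j + 2^j for all 1 ≤ j ≤ m, where m ≥ 2.
Then h[m+1] = 6h[m] − 8h[m−1] = 6·(2·4^m + 2^m) − 8·(2·4^{m−1} + 2^{m−1}) = 2·(6·4 − 8)4^{m−1} + (6·2 − 8)2^{m−1} = 32·4^{m−1} + 4·2^{m−1} = 2·4^{m+1} + 2^{m+1}.
By strong induction, h[n] = 2·4^n + 2^n for all n ≥ 1.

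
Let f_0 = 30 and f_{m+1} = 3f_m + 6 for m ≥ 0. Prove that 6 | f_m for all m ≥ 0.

Base case: f_0 = 30 = 6·5, so 6 | f_0.
Assume 6 | f_r, so f_r = 6t for some integer t.
Then f_{r+1} = 3f_r + 6 = 3·(6t) + 6 = 6(3t + 1), so 6 | f_{r+1}.
Hence 6 | f_m for every m ≥ 0, by induction.

6 | f_m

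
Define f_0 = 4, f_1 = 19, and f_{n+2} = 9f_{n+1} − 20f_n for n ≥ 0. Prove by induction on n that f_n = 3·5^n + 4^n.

Base cases: f_0 = 4 and 3·5^0 + 4^0 = 4; f_1 = 19 and 3·5^1 + 4^1 = 19.
Assume f_j = 3·5^j + 4^j for all 0 ≤ j ≤ r, where r ≥ 1.
Then f_{r+1} = 9f_r − 20f_{r−1} = 9·(3·5^r + 4^r) − 20·(3·5^{r−1} + 4^{r−1}) = 3·(9·5 − 20)5^{r−1} + (9·4 − 20)4^{r−1} = 75·5^{r−1} + 16·4^{r−1} = 3·5^{r+1} + 4^{r+1}.
So the formula holds for r+1, and by strong induction f_n = 3·5^n + 4^n for all n ≥ 0.

f_n = 3·5^n + 4^n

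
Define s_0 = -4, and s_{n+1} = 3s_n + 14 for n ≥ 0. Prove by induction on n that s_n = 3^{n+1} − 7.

Base case: s_0 = -4, and 3^{0+1} − 7 = 3 − 7 = -4.
Assume s_r = 3^{r+1} − 7 for some r ≥ 0.
Then s_{r+1} = 3s_r + 14 = 3·(3^{r+1} − 7) + 14 = 3^{r+2} − 21 + 14 = 3^{r+2} − 7.
By induction, s_n = 3^{n+1} − 7 for all n ≥ 0.

s_n = 3^{n+1} − 7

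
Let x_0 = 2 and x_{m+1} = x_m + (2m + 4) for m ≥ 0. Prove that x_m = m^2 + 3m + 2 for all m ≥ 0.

Base case: x_0 = 2, and 0^2 + 3·0 + 2 = 2.
Assume x_k = k^2 + 3k + 2.
Then x_{k+1} = x_k + (2k + 4) = (k^2 + 3k + 2) + (2k + 4) = k^2 + 5k + 6,
and (k+1)^2 + 3·(k+1) + 2 = k^2 + 5k + 6.
This completes the inductive step, so x_m = m^2 + 3m + 2 for all m ≥ 0.

x_m = m^2 + 3m + 2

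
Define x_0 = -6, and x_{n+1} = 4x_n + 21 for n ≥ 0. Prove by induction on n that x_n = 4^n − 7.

Base case: x_0 = -6, and 4^0 − 7 = 1 − 7 = -6.
Assume x_k = 4^k − 7 for some k ≥ 0.
Then x_{k+1} = 4x_k + 21 = 4·(4^k − 7) + 21 = 4^{k+1} − 28 + 21 = 4^{k+1} − 7.
This completes the inductive step, so x_n = 4^n − 7 for all n ≥ 0.

x_n = 4^n − 7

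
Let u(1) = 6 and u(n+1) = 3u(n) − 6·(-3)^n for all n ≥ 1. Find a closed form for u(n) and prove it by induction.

Claim: u(n) = 3·3^n + (-3)^n.

Base case: u(1) = 6, and 3·3^1 + (-3)^1 = 9 − 3 = 6.
Assume u(j) = 3·3^j + (-3)^j for some j ≥ 1.
Then u(j+1) = 3u(j) − 6·(-3)^j = 3·(3·3^j + (-3)^j) − 6·(-3)^j = 3·3^{j+1} + 3·(-3)^j − 6·(-3)^j = 3·3^{j+1} − 3·(-3)^j = 3·3^{j+1} + (-3)^{j+1}.
Hence u(n) = 3·3^n + (-3)^n for every n ≥ 1, by induction.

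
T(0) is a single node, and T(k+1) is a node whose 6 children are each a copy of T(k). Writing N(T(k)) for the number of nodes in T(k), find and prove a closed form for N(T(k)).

Claim: N(T(k)) = (6^{k+1} − 1)/5.

Base case: N(T(0)) = 1, and (6^{0+1} − 1)/5 = 1.
Assume N(T(r)) = (6^{r+1} − 1)/5.
Then N(T(r+1)) = 1 + 6N(T(r)) = 1 + 6·(6^{r+1} − 1)/5 = 1 + (6^{r+2} − 6)/5 = (5 + 6^{r+2} − 6)/5 = (6^{r+2} − 1)/5.
This completes the inductive step, so N(T(k)) = (6^{k+1} − 1)/5 for all k ≥ 0.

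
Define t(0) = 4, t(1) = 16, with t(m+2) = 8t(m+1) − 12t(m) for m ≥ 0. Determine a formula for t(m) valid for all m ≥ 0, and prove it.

Claim: t(m) = 2·2^m + 2·6^m.

Base cases: t(0) = 4 and 2·2^0 + 2·6^0 = 4; t(1) = 16 and 2·2^1 + 2·6^1 = 16.
Assume t(i) = 2·2^i + 2·6^i for all 0 ≤ i ≤ j, where j ≥ 1.
Then t(j+1) = 8t(j) − 12t(j−1) = 8·(2·2^j + 2·6^j) − 12·(2·2^{j−1} + 2·6^{j−1}) = 2·(8·2 − 12)2^{j−1} + 2·(8·6 − 12)6^{j−1} = 8·2^{j−1} + 72·6^{j−1} = 2·2^{j+1} + 2·6^{j+1}.
So the formula holds for j+1, and by strong induction t(m) = 2·2^m + 2·6^m for all m ≥ 0.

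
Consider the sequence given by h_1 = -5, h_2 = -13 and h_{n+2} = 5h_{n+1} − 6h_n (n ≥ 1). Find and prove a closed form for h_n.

Claim: h_n = -2^n − 3^n.

Base cases: h_1 = -5 and -2^1 − 3^1 = -5; h_2 = -13 and -2^2 − 3^2 = -13.
Assume h_j = -2^j − 3^j for all 1 ≤ j ≤ r, where r ≥ 2.
Then h_{r+1} = 5h_r − 6h_{r−1} = 5·(-2^r − 3^r) − 6·(-2^{r−1} − 3^{r−1}) = -(5·2 − 6)2^{r−1} − (5·3 − 6)3^{r−1} = -4·2^{r−1} − 9·3^{r−1} = -2^{r+1} − 3^{r+1}.
So the formula holds for r+1, and by strong induction h_n = -2^n − 3^n for all n ≥ 1.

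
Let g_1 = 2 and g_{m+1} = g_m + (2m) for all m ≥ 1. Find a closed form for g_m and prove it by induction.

Claim: g_m = m^2 − m + 2.

Base case: g_1 = 2, and 1^2 − 1 + 2 = 2.
Assume g_r = r^2 − r + 2.
Then g_{r+1} = g_r + (2r) = (r^2 − r + 2) + (2r) = r^2 + r + 2,
and (r+1)^2 − (r+1) + 2 = r^2 + r + 2.
This completes the inductive step, so g_m = m^2 − m + 2 for all m ≥ 1.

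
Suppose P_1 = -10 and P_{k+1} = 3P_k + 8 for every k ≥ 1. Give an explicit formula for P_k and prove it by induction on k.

Claim: P_k = -2·3^k − 4.

Base case: P_1 = -10, and -2·3^1 − 4 = -6 − 4 = -10.
Assume P_j = -2·3^j − 4 for some j ≥ 1.
Then P_{j+1} = 3P_j + 8 = 3·(-2·3^j − 4) + 8 = -6·3^j − 12 + 8 = -2·3^{j+1} − 4.
Hence P_k = -2·3^k − 4 for every k ≥ 1, by induction.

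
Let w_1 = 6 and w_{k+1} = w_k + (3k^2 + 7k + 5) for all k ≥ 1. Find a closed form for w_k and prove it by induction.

Claim: w_k = k^3 + 2k^2 + 2k + 1.

Base case: w_1 = 6, and 1^3 + 2·1^2 + 2·1 + 1 = 6.
Assume w_r = r^3 + 2r^2 + 2r + 1.
Then w_{r+1} = w_r + (3r^2 + 7r + 5) = (r^3 + 2r^2 + 2r + 1) + (3r^2 + 7r + 5) = r^3 + 5r^2 + 9r + 6,
and (r+1)^3 + 2·(r+1)^2 + 2·(r+1) + 1 = r^3 + 5r^2 + 9r + 6.
Hence w_k = k^3 + 2k^2 + 2k + 1 for every k ≥ 1, by induction.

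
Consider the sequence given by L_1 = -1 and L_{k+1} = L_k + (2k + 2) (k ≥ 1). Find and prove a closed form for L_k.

Claim: L_k = k^2 + k − 3.

Base case: L_1 = -1, and 1^2 + 1 − 3 = -1.
Assume L_j = j^2 + j − 3.
Then L_{j+1} = L_j + (2j + 2) = (j^2 + j − 3) + (2j + 2) = j^2 + 3j − 1,
and (j+1)^2 + (j+1) − 3 = j^2 + 3j − 1.
By induction, L_k = k^2 + k − 3 for all k ≥ 1.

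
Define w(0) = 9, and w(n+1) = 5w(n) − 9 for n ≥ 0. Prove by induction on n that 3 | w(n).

Base case: w(0) = 9 = 3·3, so 3 | w(0).
Assume 3 | w(m), so w(m) = 3t for some integer t.
Then w(m+1) = 5w(m) − 9 = 5·(3t) − 9 = 3(5t − 3), so 3 | w(m+1).
Hence 3 | w(n) for every n ≥ 0, by induction.

3 | w(n)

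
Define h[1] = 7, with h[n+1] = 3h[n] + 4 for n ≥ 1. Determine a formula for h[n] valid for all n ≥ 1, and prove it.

Claim: h[n] = 3^{n+1} − 2.

Base case: h[1] = 7, and 3^{1+1} − 2 = 9 − 2 = 7.
Assume h[k] = 3^{k+1} − 2 for some k ≥ 1.
Then h[k+1] = 3h[k] + 4 = 3·(3^{k+1} − 2) + 4 = 3^{k+2} − 6 + 4 = 3^{k+2} − 2.
This completes the inductive step, so h[n] = 3^{n+1} − 2 for all n ≥ 1.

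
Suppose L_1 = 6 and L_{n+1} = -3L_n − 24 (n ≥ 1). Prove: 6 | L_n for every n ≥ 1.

Base case: L_1 = 6 = 6·1, so 6 | L_1.
Assume 6 | L_r, so L_r = 6t for some integer t.
Then L_{r+1} = -3L_r − 24 = -3·(6t) − 24 = 6(-3t − 4), so 6 | L_{r+1}.
By induction, 6 | L_n for all n ≥ 1.

6 | L_n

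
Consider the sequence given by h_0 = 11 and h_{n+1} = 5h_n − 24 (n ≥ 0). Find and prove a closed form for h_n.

Claim: h_n = 5^{n+1} + 6.

Base case: h_0 = 11, and 5^{0+1} + 6 = 5 + 6 = 11.
Assume h_r = 5^{r+1} + 6 for some r ≥ 0.
Then h_{r+1} = 5h_r − 24 = 5·(5^{r+1} + 6) − 24 = 5^{r+2} + 30 − 24 = 5^{r+2} + 6.
So the formula holds for r+1, and by induction h_n = 5^{n+1} + 6 for all n ≥ 0.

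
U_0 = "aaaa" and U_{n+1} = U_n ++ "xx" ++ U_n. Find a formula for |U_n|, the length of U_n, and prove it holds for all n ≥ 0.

Claim: |U_n| = 6·2^n − 2.

Base case: |U_0| = 4, and 6·2^0 − 2 = 4.
Assume |U_r| = 6·2^r − 2.
Then |U_{r+1}| = |U_r| + 2 + |U_r| = 2|U_r| + 2 = 2(6·2^r − 2) + 2 = 6·2^{r+1} − 4 + 2 = 6·2^{r+1} − 2.
This completes the inductive step, so |U_n| = 6·2^n − 2 for all n ≥ 0.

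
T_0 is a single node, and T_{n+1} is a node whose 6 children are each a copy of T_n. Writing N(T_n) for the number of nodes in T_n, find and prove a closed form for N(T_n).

Claim: N(T_n) = (6^{n+1} − 1)/5.

Base case: N(T_0) = 1, and (6^{0+1} − 1)/5 = 1.
Assume N(T_r) = (6^{r+1} − 1)/5.
Then N(T_{r+1}) = 1 + 6N(T_r) = 1 + 6·(6^{r+1} − 1)/5 = 1 + (6^{r+2} − 6)/5 = (5 + 6^{r+2} − 6)/5 = (6^{r+2} − 1)/5.
Hence N(T_n) = (6^{n+1} − 1)/5 for every n ≥ 0, by induction.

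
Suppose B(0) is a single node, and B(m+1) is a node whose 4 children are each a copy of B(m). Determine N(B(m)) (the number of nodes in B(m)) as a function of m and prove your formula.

Claim: N(B(m)) = (4^{m+1} − 1)/3.

Base case: N(B(0)) = 1, and (4^{0+1} − 1)/3 = 1.
Assume N(B(r)) = (4^{r+1} − 1)/3.
Then N(B(r+1)) = 1 + 4N(B(r)) = 1 + 4·(4^{r+1} − 1)/3 = 1 + (4^{r+2} − 4)/3 = (3 + 4^{r+2} − 4)/3 = (4^{r+2} − 1)/3.
So the formula holds for r+1, and by induction N(B(m)) = (4^{m+1} − 1)/3 for all m ≥ 0.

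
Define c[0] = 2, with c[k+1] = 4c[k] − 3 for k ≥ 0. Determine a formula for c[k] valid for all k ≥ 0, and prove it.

Claim: c[k] = 4^k + 1.

Base case: c[0] = 2, and 4^0 + 1 = 1 + 1 = 2.
Assume c[r] = 4^r + 1 for some r ≥ 0.
Then c[r+1] = 4c[r] − 3 = 4·(4^r + 1) − 3 = 4^{r+1} + 4 − 3 = 4^{r+1} + 1.
This completes the inductive step, so c[k] = 4^k + 1 for all k ≥ 0.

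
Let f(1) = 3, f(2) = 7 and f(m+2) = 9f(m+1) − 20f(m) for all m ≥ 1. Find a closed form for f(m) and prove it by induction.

Claim: f(m) = 2·4^m − 5^m.

Base cases: f(1) = 3 and 2·4^1 − 5^1 = 3; f(2) = 7 and 2·4^2 − 5^2 = 7.
Assume f(j) = 2·4^j − 5^j for all 1 ≤ j ≤ r, where r ≥ 2.
Then f(r+1) = 9f(r) − 20f(r−1) = 9·(2·4^r − 5^r) − 20·(2·4^{r−1} − 5^{r−1}) = 2·(9·4 − 20)4^{r−1} − (9·5 − 20)5^{r−1} = 32·4^{r−1} − 25·5^{r−1} = 2·4^{r+1} − 5^{r+1}.
This completes the inductive step, so f(m) = 2·4^m − 5^m for all m ≥ 1.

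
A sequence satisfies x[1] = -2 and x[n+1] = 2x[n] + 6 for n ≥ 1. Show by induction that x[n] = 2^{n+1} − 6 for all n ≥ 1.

Base case: x[1] = -2, and 2^{1+1} − 6 = 4 − 6 = -2.
Assume x[m] = 2^{m+1} − 6 for some m ≥ 1.
Then x[m+1] = 2x[m] + 6 = 2·(2^{m+1} − 6) + 6 = 2^{m+2} − 12 + 6 = 2^{m+2} − 6.
So the formula holds for m+1, and by induction x[n] = 2^{n+1} − 6 for all n ≥ 1.

x[n] = 2^{n+1} − 6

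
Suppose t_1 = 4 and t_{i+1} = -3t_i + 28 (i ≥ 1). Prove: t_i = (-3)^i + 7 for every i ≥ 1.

Base case: t_1 = 4, and (-3)^1 + 7 = -3 + 7 = 4.
Assume t_k = (-3)^k + 7 for some k ≥ 1.
Then t_{k+1} = -3t_k + 28 = -3·((-3)^k + 7) + 28 = -3·(-3)^k − 21 + 28 = (-3)^{k+1} + 7.
By induction, t_i = (-3)^i + 7 for all i ≥ 1.

t_i = (-3)^i + 7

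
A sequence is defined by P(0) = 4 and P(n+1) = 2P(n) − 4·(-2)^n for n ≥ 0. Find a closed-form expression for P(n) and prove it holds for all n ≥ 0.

Claim: P(n) = 3·2^n + (-2)^n.

Base case: P(0) = 4, and 3·2^0 + (-2)^0 = 3 + 1 = 4.
Assume P(m) = 3·2^m + (-2)^m for some m ≥ 0.
Then P(m+1) = 2P(m) − 4·(-2)^m = 2·(3·2^m + (-2)^m) − 4·(-2)^m = 3·2^{m+1} + 2·(-2)^m − 4·(-2)^m = 3·2^{m+1} − 2·(-2)^m = 3·2^{m+1} + (-2)^{m+1}.
Hence P(n) = 3·2^n + (-2)^n for every n ≥ 0, by induction.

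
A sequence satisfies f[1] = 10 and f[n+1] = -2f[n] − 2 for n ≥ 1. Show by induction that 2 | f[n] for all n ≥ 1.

Base case: f[1] = 10 = 2·5, so 2 | f[1].
Assume 2 | f[r], so f[r] = 2t for some integer t.
Then f[r+1] = -2f[r] − 2 = -2·(2t) − 2 = 2(-2t − 1), so 2 | f[r+1].
So the property holds for r+1, and by induction 2 | f[n] for all n ≥ 1.

2 | f[n]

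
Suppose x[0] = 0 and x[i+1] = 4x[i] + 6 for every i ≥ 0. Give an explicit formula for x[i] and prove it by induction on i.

Claim: x[i] = 2·4^i − 2.

Base case: x[0] = 0, and 2·4^0 − 2 = 2 − 2 = 0.
Assume x[k] = 2·4^k − 2 for some k ≥ 0.
Then x[k+1] = 4x[k] + 6 = 4·(2·4^k − 2) + 6 = 8·4^k − 8 + 6 = 2·4^{k+1} − 2.
This completes the inductive step, so x[i] = 2·4^i − 2 for all i ≥ 0.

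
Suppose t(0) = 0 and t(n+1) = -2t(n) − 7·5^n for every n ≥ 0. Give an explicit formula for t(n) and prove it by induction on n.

Claim: t(n) = (-2)^n − 5^n.

Base case: t(0) = 0, and (-2)^0 − 5^0 = 1 − 1 = 0.
Assume t(j) = (-2)^j − 5^j for some j ≥ 0.
Then t(j+1) = -2t(j) − 7·5^j = -2·((-2)^j − 5^j) − 7·5^j = (-2)^{j+1} + 2·5^j − 7·5^j = (-2)^{j+1} − 5·5^j = (-2)^{j+1} − 5^{j+1}.
This completes the inductive step, so t(n) = (-2)^n − 5^n for all n ≥ 0.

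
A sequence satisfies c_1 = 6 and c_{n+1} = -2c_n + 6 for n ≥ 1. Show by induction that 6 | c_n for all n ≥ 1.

Base case: c_1 = 6 = 6·1, so 6 | c_1.
Assume 6 | c_j, so c_j = 6t for some integer t.
Then c_{j+1} = -2c_j + 6 = -2·(6t) + 6 = 6(-2t + 1), so 6 | c_{j+1}.
Hence 6 | c_n for every n ≥ 1, by induction.

6 | c_n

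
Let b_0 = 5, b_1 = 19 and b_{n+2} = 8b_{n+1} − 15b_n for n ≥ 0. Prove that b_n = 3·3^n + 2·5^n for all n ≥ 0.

Base cases: b_0 = 5 and 3·3^0 + 2·5^0 = 5; b_1 = 19 and 3·3^1 + 2·5^1 = 19.
Assume b_j = 3·3^j + 2·5^j for all 0 ≤ j ≤ r, where r ≥ 1.
Then b_{r+1} = 8b_r − 15b_{r−1} = 8·(3·3^r + 2·5^r) − 15·(3·3^{r−1} + 2·5^{r−1}) = 3·(8·3 − 15)3^{r−1} + 2·(8·5 − 15)5^{r−1} = 27·3^{r−1} + 50·5^{r−1} = 3·3^{r+1} + 2·5^{r+1}.
Hence b_n = 3·3^n + 2·5^n for every n ≥ 0, by strong induction.

b_n = 3·3^n + 2·5^n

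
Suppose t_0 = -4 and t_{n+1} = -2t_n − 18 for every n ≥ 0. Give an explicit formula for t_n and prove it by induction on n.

Claim: t_n = 2·(-2)^n − 6.

Base case: t_0 = -4, and 2·(-2)^0 − 6 = 2 − 6 = -4.
Assume t_k = 2·(-2)^k − 6 for some k ≥ 0.
Then t_{k+1} = -2t_k − 18 = -2·(2·(-2)^k − 6) − 18 = -4·(-2)^k + 12 − 18 = 2·(-2)^{k+1} − 6.
So the formula holds for k+1, and by induction t_n = 2·(-2)^n − 6 for all n ≥ 0.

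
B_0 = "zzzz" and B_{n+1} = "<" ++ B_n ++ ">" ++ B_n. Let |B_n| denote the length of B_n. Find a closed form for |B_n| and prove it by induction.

Claim: |B_n| = 6·2^n − 2.

Base case: |B_0| = 4, and 6·2^0 − 2 = 4.
Assume |B_j| = 6·2^j − 2.
Then |B_{j+1}| = 1 + |B_j| + 1 + |B_j| = 2|B_j| + 2 = 2(6·2^j − 2) + 2 = 6·2^{j+1} − 4 + 2 = 6·2^{j+1} − 2.
So the formula holds for j+1, and by induction |B_n| = 6·2^n − 2 for all n ≥ 0.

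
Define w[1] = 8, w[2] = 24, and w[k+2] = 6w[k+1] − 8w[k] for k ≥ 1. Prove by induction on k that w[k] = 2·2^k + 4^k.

Base cases: w[1] = 8 and 2·2^1 + 4^1 = 8; w[2] = 24 and 2·2^2 + 4^2 = 24.
Assume w[j] = 2·2^j + 4^j for all 1 ≤ j ≤ m, where m ≥ 2.
Then w[m+1] = 6w[m] − 8w[m−1] = 6·(2·2^m + 4^m) − 8·(2·2^{m−1} + 4^{m−1}) = 2·(6·2 − 8)2^{m−1} + (6·4 − 8)4^{m−1} = 8·2^{m−1} + 16·4^{m−1} = 2·2^{m+1} + 4^{m+1}.
So the formula holds for m+1, and by strong induction w[k] = 2·2^k + 4^k for all k ≥ 1.

w[k] = 2·2^k + 4^k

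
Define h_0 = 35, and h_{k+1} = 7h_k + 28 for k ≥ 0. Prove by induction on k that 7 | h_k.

Base case: h_0 = 35 = 7·5, so 7 | h_0.
Assume 7 | h_m, so h_m = 7t for some integer t.
Then h_{m+1} = 7h_m + 28 = 7·(7t) + 28 = 7(7t + 4), so 7 | h_{m+1}.
So the property holds for m+1, and by induction 7 | h_k for all k ≥ 0.

7 | h_k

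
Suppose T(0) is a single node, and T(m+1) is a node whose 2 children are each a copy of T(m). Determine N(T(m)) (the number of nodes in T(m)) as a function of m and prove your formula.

Claim: N(T(m)) = 2^{m+1} − 1.

Base case: N(T(0)) = 1, and 2^{0+1} − 1 = 1.
Assume N(T(k)) = 2^{k+1} − 1.
Then N(T(k+1)) = 1 + 2N(T(k)) = 1 + 2(2^{k+1} − 1) = 2^{k+2} − 2 + 1 = 2^{k+2} − 1.
This completes the inductive step, so N(T(m)) = 2^{m+1} − 1 for all m ≥ 0.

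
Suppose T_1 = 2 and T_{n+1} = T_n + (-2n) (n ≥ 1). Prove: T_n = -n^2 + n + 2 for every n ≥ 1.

Base case: T_1 = 2, and -1^2 + 1 + 2 = 2.
Assume T_j = -j^2 + j + 2.
Then T_{j+1} = T_j + (-2j) = (-j^2 + j + 2) + (-2j) = -j^2 − j + 2,
and -(j+1)^2 + (j+1) + 2 = -j^2 − j + 2.
Hence T_n = -n^2 + n + 2 for every n ≥ 1, by induction.

T_n = -n^2 + n + 2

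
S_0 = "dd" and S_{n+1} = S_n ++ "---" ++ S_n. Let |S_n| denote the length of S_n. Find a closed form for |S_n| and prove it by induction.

Claim: |S_n| = 5·2^n − 3.

Base case: |S_0| = 2, and 5·2^0 − 3 = 2.
Assume |S_m| = 5·2^m − 3.
Then |S_{m+1}| = |S_m| + 3 + |S_m| = 2|S_m| + 3 = 2(5·2^m − 3) + 3 = 5·2^{m+1} − 6 + 3 = 5·2^{m+1} − 3.
This completes the inductive step, so |S_n| = 5·2^n − 3 for all n ≥ 0.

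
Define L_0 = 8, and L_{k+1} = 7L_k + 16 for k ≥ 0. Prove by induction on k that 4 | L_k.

Base case: L_0 = 8 = 4·2, so 4 | L_0.
Assume 4 | L_m, so L_m = 4t for some integer t.
Then L_{m+1} = 7L_m + 16 = 7·(4t) + 16 = 4(7t + 4), so 4 | L_{m+1}.
Hence 4 | L_k for every k ≥ 0, by induction.

4 | L_k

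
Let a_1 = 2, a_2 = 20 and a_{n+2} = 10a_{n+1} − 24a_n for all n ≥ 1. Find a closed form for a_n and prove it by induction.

Claim: a_n = 6^n − 4^n.

Base cases: a_1 = 2 and 6^1 − 4^1 = 2; a_2 = 20 and 6^2 − 4^2 = 20.
Assume a_i = 6^i − 4^i for all 1 ≤ i ≤ j, where j ≥ 2.
Then a_{j+1} = 10a_j − 24a_{j−1} = 10·(6^j − 4^j) − 24·(6^{j−1} − 4^{j−1}) = (10·6 − 24)6^{j−1} − (10·4 − 24)4^{j−1} = 36·6^{j−1} − 16·4^{j−1} = 6^{j+1} − 4^{j+1}.
By strong induction, a_n = 6^n − 4^n for all n ≥ 1.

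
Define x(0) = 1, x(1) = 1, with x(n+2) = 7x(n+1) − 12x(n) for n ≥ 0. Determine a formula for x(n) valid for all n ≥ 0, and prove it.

Claim: x(n) = 3·3^n − 2·4^n.

Base cases: x(0) = 1 and 3·3^0 − 2·4^0 = 1; x(1) = 1 and 3·3^1 − 2·4^1 = 1.
Assume x(j) = 3·3^j − 2·4^j for all 0 ≤ j ≤ k, where k ≥ 1.
Then x(k+1) = 7x(k) − 12x(k−1) = 7·(3·3^k − 2·4^k) − 12·(3·3^{k−1} − 2·4^{k−1}) = 3·(7·3 − 12)3^{k−1} − 2·(7·4 − 12)4^{k−1} = 27·3^{k−1} − 32·4^{k−1} = 3·3^{k+1} − 2·4^{k+1}.
Hence x(n) = 3·3^n − 2·4^n for every n ≥ 0, by strong induction.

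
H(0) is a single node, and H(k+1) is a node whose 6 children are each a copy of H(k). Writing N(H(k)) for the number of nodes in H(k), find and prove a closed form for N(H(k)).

Claim: N(H(k)) = (6^{k+1} − 1)/5.

Base case: N(H(0)) = 1, and (6^{0+1} − 1)/5 = 1.
Assume N(H(r)) = (6^{r+1} − 1)/5.
Then N(H(r+1)) = 1 + 6N(H(r)) = 1 + 6·(6^{r+1} − 1)/5 = 1 + (6^{r+2} − 6)/5 = (5 + 6^{r+2} − 6)/5 = (6^{r+2} − 1)/5.
By induction, N(H(k)) = (6^{k+1} − 1)/5 for all k ≥ 0.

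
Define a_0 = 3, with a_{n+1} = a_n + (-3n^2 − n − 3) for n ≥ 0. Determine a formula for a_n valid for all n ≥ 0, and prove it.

Claim: a_n = -n^3 + n^2 − 3n + 3.

Base case: a_0 = 3, and -0^3 + 0^2 − 3·0 + 3 = 3.
Assume a_r = -r^3 + r^2 − 3r + 3.
Then a_{r+1} = a_r + (-3r^2 − r − 3) = (-r^3 + r^2 − 3r + 3) + (-3r^2 − r − 3) = -r^3 − 2r^2 − 4r,
and -(r+1)^3 + (r+1)^2 − 3·(r+1) + 3 = -r^3 − 2r^2 − 4r.
Hence a_n = -n^3 + n^2 − 3n + 3 for every n ≥ 0, by induction.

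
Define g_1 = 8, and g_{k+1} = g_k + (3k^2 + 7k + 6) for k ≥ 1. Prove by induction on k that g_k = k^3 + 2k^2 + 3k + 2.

Base case: g_1 = 8, and 1^3 + 2·1^2 + 3·1 + 2 = 8.
Assume g_r = r^3 + 2r^2 + 3r + 2.
Then g_{r+1} = g_r + (3r^2 + 7r + 6) = (r^3 + 2r^2 + 3r + 2) + (3r^2 + 7r + 6) = r^3 + 5r^2 + 10r + 8,
and (r+1)^3 + 2·(r+1)^2 + 3·(r+1) + 2 = r^3 + 5r^2 + 10r + 8.
This completes the inductive step, so g_k = k^3 + 2k^2 + 3k + 2 for all k ≥ 1.

g_k = k^3 + 2k^2 + 3k + 2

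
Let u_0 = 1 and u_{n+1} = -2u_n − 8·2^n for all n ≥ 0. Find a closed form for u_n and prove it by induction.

Claim: u_n = 3·(-2)^n − 2·2^n.

Base case: u_0 = 1, and 3·(-2)^0 − 2·2^0 = 3 − 2 = 1.
Assume u_r = 3·(-2)^r − 2·2^r for some r ≥ 0.
Then u_{r+1} = -2u_r − 8·2^r = -2·(3·(-2)^r − 2·2^r) − 8·2^r = 3·(-2)^{r+1} + 4·2^r − 8·2^r = 3·(-2)^{r+1} − 4·2^r = 3·(-2)^{r+1} − 2·2^{r+1}.
By induction, u_n = 3·(-2)^n − 2·2^n for all n ≥ 0.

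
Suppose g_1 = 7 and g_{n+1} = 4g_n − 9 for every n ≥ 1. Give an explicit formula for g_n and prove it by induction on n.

Claim: g_n = 4^n + 3.

Base case: g_1 = 7, and 4^1 + 3 = 4 + 3 = 7.
Assume g_k = 4^k + 3 for some k ≥ 1.
Then g_{k+1} = 4g_k − 9 = 4·(4^k + 3) − 9 = 4^{k+1} + 12 − 9 = 4^{k+1} + 3.
Hence g_n = 4^n + 3 for every n ≥ 1, by induction.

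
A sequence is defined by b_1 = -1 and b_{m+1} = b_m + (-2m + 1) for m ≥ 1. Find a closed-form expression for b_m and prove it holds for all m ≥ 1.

Claim: b_m = -m^2 + 2m − 2.

Base case: b_1 = -1, and -1^2 + 2·1 − 2 = -1.
Assume b_r = -r^2 + 2r − 2.
Then b_{r+1} = b_r + (-2r + 1) = (-r^2 + 2r − 2) + (-2r + 1) = -r^2 − 1,
and -(r+1)^2 + 2·(r+1) − 2 = -r^2 − 1.
This completes the inductive step, so b_m = -m^2 + 2m − 2 for all m ≥ 1.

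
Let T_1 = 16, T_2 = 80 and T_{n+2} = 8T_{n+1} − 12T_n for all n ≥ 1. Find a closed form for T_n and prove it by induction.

Claim: T_n = 2·6^n + 2·2^n.

Base cases: T_1 = 16 and 2·6^1 + 2·2^1 = 16; T_2 = 80 and 2·6^2 + 2·2^2 = 80.
Assume T_j = 2·6^j + 2·2^j for all 1 ≤ j ≤ r, where r ≥ 2.
Then T_{r+1} = 8T_r − 12T_{r−1} = 8·(2·6^r + 2·2^r) − 12·(2·6^{r−1} + 2·2^{r−1}) = 2·(8·6 − 12)6^{r−1} + 2·(8·2 − 12)2^{r−1} = 72·6^{r−1} + 8·2^{r−1} = 2·6^{r+1} + 2·2^{r+1}.
By strong induction, T_n = 2·6^n + 2·2^n for all n ≥ 1.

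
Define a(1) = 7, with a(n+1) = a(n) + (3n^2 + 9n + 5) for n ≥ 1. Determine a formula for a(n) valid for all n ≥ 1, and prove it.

Claim: a(n) = n^3 + 3n^2 + n + 2.

Base case: a(1) = 7, and 1^3 + 3·1^2 + 1 + 2 = 7.
Assume a(m) = m^3 + 3m^2 + m + 2.
Then a(m+1) = a(m) + (3m^2 + 9m + 5) = (m^3 + 3m^2 + m + 2) + (3m^2 + 9m + 5) = m^3 + 6m^2 + 10m + 7,
and (m+1)^3 + 3·(m+1)^2 + (m+1) + 2 = m^3 + 6m^2 + 10m + 7.
This completes the inductive step, so a(n) = n^3 + 3n^2 + n + 2 for all n ≥ 1.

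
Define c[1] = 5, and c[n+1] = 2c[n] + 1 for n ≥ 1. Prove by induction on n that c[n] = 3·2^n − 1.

Base case: c[1] = 5, and 3·2^1 − 1 = 6 − 1 = 5.
Assume c[r] = 3·2^r − 1 for some r ≥ 1.
Then c[r+1] = 2c[r] + 1 = 2·(3·2^r − 1) + 1 = 6·2^r − 2 + 1 = 3·2^{r+1} − 1.
By induction, c[n] = 3·2^n − 1 for all n ≥ 1.

c[n] = 3·2^n − 1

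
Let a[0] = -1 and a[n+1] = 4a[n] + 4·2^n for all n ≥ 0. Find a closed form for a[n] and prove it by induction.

Claim: a[n] = 4^n − 2·2^n.

Base case: a[0] = -1, and 4^0 − 2·2^0 = 1 − 2 = -1.
Assume a[m] = 4^m − 2·2^m for some m ≥ 0.
Then a[m+1] = 4a[m] + 4·2^m = 4·(4^m − 2·2^m) + 4·2^m = 4^{m+1} − 8·2^m + 4·2^m = 4^{m+1} − 4·2^m = 4^{m+1} − 2·2^{m+1}.
This completes the inductive step, so a[n] = 4^n − 2·2^n for all n ≥ 0.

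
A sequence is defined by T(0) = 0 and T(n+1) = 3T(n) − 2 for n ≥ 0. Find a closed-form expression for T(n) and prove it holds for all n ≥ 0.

Claim: T(n) = -3^n + 1.

Base case: T(0) = 0, and -3^0 + 1 = -1 + 1 = 0.
Assume T(m) = -3^m + 1 for some m ≥ 0.
Then T(m+1) = 3T(m) − 2 = 3·(-3^m + 1) − 2 = -3^{m+1} + 3 − 2 = -3^{m+1} + 1.
This completes the inductive step, so T(n) = -3^n + 1 for all n ≥ 0.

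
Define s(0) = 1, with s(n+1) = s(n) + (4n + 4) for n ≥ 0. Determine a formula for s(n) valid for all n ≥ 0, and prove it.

Claim: s(n) = 2n^2 + 2n + 1.

Base case: s(0) = 1, and 2·0^2 + 2·0 + 1 = 1.
Assume s(r) = 2r^2 + 2r + 1.
Then s(r+1) = s(r) + (4r + 4) = (2r^2 + 2r + 1) + (4r + 4) = 2r^2 + 6r + 5,
and 2·(r+1)^2 + 2·(r+1) + 1 = 2r^2 + 6r + 5.
By induction, s(n) = 2n^2 + 2n + 1 for all n ≥ 0.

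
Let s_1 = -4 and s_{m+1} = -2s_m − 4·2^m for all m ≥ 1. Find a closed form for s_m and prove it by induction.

Claim: s_m = (-2)^m − 2^m.

Base case: s_1 = -4, and (-2)^1 − 2^1 = -2 − 2 = -4.
Assume s_j = (-2)^j − 2^j for some j ≥ 1.
Then s_{j+1} = -2s_j − 4·2^j = -2·((-2)^j − 2^j) − 4·2^j = (-2)^{j+1} + 2·2^j − 4·2^j = (-2)^{j+1} − 2·2^j = (-2)^{j+1} − 2^{j+1}.
This completes the inductive step, so s_m = (-2)^m − 2^m for all m ≥ 1.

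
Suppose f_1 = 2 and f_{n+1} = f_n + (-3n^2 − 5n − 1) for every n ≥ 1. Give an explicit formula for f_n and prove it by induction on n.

Claim: f_n = -n^3 − n^2 + n + 3.

Base case: f_1 = 2, and -1^3 − 1^2 + 1 + 3 = 2.
Assume f_j = -j^3 − j^2 + j + 3.
Then f_{j+1} = f_j + (-3j^2 − 5j − 1) = (-j^3 − j^2 + j + 3) + (-3j^2 − 5j − 1) = -j^3 − 4j^2 − 4j + 2,
and -(j+1)^3 − (j+1)^2 + (j+1) + 3 = -j^3 − 4j^2 − 4j + 2.
Hence f_n = -n^3 − n^2 + n + 3 for every n ≥ 1, by induction.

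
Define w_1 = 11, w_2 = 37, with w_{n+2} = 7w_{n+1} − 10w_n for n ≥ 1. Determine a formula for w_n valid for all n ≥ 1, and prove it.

Claim: w_n = 3·2^n + 5^n.

Base cases: w_1 = 11 and 3·2^1 + 5^1 = 11; w_2 = 37 and 3·2^2 + 5^2 = 37.
Assume w_i = 3·2^i + 5^i for all 1 ≤ i ≤ j, where j ≥ 2.
Then w_{j+1} = 7w_j − 10w_{j−1} = 7·(3·2^j + 5^j) − 10·(3·2^{j−1} + 5^{j−1}) = 3·(7·2 − 10)2^{j−1} + (7·5 − 10)5^{j−1} = 12·2^{j−1} + 25·5^{j−1} = 3·2^{j+1} + 5^{j+1}.
Hence w_n = 3·2^n + 5^n for every n ≥ 1, by strong induction.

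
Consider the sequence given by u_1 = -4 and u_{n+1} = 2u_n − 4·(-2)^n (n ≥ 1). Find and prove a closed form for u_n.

Claim: u_n = -2^n + (-2)^n.

Base case: u_1 = -4, and -2^1 + (-2)^1 = -2 − 2 = -4.
Assume u_j = -2^j + (-2)^j for some j ≥ 1.
Then u_{j+1} = 2u_j − 4·(-2)^j = 2·(-2^j + (-2)^j) − 4·(-2)^j = -2^{j+1} + 2·(-2)^j − 4·(-2)^j = -2^{j+1} − 2·(-2)^j = -2^{j+1} + (-2)^{j+1}.
This completes the inductive step, so u_n = -2^n + (-2)^n for all n ≥ 1.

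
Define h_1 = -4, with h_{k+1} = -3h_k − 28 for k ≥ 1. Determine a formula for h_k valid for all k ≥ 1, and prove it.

Claim: h_k = -(-3)^k − 7.

Base case: h_1 = -4, and -(-3)^1 − 7 = 3 − 7 = -4.
Assume h_m = -(-3)^m − 7 for some m ≥ 1.
Then h_{m+1} = -3h_m − 28 = -3·(-(-3)^m − 7) − 28 = 3·(-3)^m + 21 − 28 = -(-3)^{m+1} − 7.
So the formula holds for m+1, and by induction h_k = -(-3)^k − 7 for all k ≥ 1.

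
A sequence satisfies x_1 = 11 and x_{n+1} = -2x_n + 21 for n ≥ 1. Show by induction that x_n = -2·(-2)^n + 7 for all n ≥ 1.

Base case: x_1 = 11, and -2·(-2)^1 + 7 = 4 + 7 = 11.
Assume x_k = -2·(-2)^k + 7 for some k ≥ 1.
Then x_{k+1} = -2x_k + 21 = -2·(-2·(-2)^k + 7) + 21 = 4·(-2)^k − 14 + 21 = -2·(-2)^{k+1} + 7.
So the formula holds for k+1, and by induction x_n = -2·(-2)^n + 7 for all n ≥ 1.

x_n = -2·(-2)^n + 7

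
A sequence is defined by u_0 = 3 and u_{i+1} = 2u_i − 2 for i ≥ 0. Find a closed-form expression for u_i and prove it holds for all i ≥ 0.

Claim: u_i = 2^i + 2.

Base case: u_0 = 3, and 2^0 + 2 = 1 + 2 = 3.
Assume u_k = 2^k + 2 for some k ≥ 0.
Then u_{k+1} = 2u_k − 2 = 2·(2^k + 2) − 2 = 2^{k+1} + 4 − 2 = 2^{k+1} + 2.
This completes the inductive step, so u_i = 2^i + 2 for all i ≥ 0.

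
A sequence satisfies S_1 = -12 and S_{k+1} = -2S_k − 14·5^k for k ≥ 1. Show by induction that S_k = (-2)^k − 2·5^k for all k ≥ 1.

Base case: S_1 = -12, and (-2)^1 − 2·5^1 = -2 − 10 = -12.
Assume S_j = (-2)^j − 2·5^j for some j ≥ 1.
Then S_{j+1} = -2S_j − 14·5^j = -2·((-2)^j − 2·5^j) − 14·5^j = (-2)^{j+1} + 4·5^j − 14·5^j = (-2)^{j+1} − 10·5^j = (-2)^{j+1} − 2·5^{j+1}.
By induction, S_k = (-2)^k − 2·5^k for all k ≥ 1.

S_k = (-2)^k − 2·5^k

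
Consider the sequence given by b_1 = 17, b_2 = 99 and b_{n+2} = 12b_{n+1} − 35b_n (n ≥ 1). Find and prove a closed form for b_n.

Claim: b_n = 7^n + 2·5^n.

Base cases: b_1 = 17 and 7^1 + 2·5^1 = 17; b_2 = 99 and 7^2 + 2·5^2 = 99.
Assume b_j = 7^j + 2·5^j for all 1 ≤ j ≤ m, where m ≥ 2.
Then b_{m+1} = 12b_m − 35b_{m−1} = 12·(7^m + 2·5^m) − 35·(7^{m−1} + 2·5^{m−1}) = (12·7 − 35)7^{m−1} + 2·(12·5 − 35)5^{m−1} = 49·7^{m−1} + 50·5^{m−1} = 7^{m+1} + 2·5^{m+1}.
Hence b_n = 7^n + 2·5^n for every n ≥ 1, by strong induction.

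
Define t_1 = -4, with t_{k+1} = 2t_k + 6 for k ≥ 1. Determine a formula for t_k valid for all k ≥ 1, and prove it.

Claim: t_k = 2^k − 6.

Base case: t_1 = -4, and 2^1 − 6 = 2 − 6 = -4.
Assume t_m = 2^m − 6 for some m ≥ 1.
Then t_{m+1} = 2t_m + 6 = 2·(2^m − 6) + 6 = 2^{m+1} − 12 + 6 = 2^{m+1} − 6.
Hence t_k = 2^k − 6 for every k ≥ 1, by induction.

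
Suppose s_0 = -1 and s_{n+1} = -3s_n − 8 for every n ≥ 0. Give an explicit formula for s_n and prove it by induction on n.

Claim: s_n = (-3)^n − 2.

Base case: s_0 = -1, and (-3)^0 − 2 = 1 − 2 = -1.
Assume s_m = (-3)^m − 2 for some m ≥ 0.
Then s_{m+1} = -3s_m − 8 = -3·((-3)^m − 2) − 8 = -3·(-3)^m + 6 − 8 = (-3)^{m+1} − 2.
By induction, s_n = (-3)^n − 2 for all n ≥ 0.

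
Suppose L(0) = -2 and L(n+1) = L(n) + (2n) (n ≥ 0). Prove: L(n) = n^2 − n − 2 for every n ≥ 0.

Base case: L(0) = -2, and 0^2 − 0 − 2 = -2.
Assume L(k) = k^2 − k − 2.
Then L(k+1) = L(k) + (2k) = (k^2 − k − 2) + (2k) = k^2 + k − 2,
and (k+1)^2 − (k+1) − 2 = k^2 + k − 2.
By induction, L(n) = n^2 − n − 2 for all n ≥ 0.

L(n) = n^2 − n − 2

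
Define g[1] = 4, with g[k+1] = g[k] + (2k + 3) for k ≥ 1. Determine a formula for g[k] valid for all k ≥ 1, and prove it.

Claim: g[k] = k^2 + 2k + 1.

Base case: g[1] = 4, and 1^2 + 2·1 + 1 = 4.
Assume g[j] = j^2 + 2j + 1.
Then g[j+1] = g[j] + (2j + 3) = (j^2 + 2j + 1) + (2j + 3) = j^2 + 4j + 4,
and (j+1)^2 + 2·(j+1) + 1 = j^2 + 4j + 4.
This completes the inductive step, so g[k] = k^2 + 2k + 1 for all k ≥ 1.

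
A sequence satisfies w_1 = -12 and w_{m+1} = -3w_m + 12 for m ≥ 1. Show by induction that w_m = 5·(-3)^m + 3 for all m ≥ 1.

Base case: w_1 = -12, and 5·(-3)^1 + 3 = -15 + 3 = -12.
Assume w_k = 5·(-3)^k + 3 for some k ≥ 1.
Then w_{k+1} = -3w_k + 12 = -3·(5·(-3)^k + 3) + 12 = -15·(-3)^k − 9 + 12 = 5·(-3)^{k+1} + 3.
This completes the inductive step, so w_m = 5·(-3)^m + 3 for all m ≥ 1.

w_m = 5·(-3)^m + 3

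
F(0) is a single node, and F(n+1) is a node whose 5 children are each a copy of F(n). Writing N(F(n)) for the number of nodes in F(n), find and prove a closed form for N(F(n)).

Claim: N(F(n)) = (5^{n+1} − 1)/4.

Base case: N(F(0)) = 1, and (5^{0+1} − 1)/4 = 1.
Assume N(F(r)) = (5^{r+1} − 1)/4.
Then N(F(r+1)) = 1 + 5N(F(r)) = 1 + 5·(5^{r+1} − 1)/4 = 1 + (5^{r+2} − 5)/4 = (4 + 5^{r+2} − 5)/4 = (5^{r+2} − 1)/4.
This completes the inductive step, so N(F(n)) = (5^{n+1} − 1)/4 for all n ≥ 0.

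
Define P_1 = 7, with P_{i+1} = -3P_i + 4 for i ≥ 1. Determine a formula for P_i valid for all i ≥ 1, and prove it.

Claim: P_i = -2·(-3)^i + 1.

Base case: P_1 = 7, and -2·(-3)^1 + 1 = 6 + 1 = 7.
Assume P_j = -2·(-3)^j + 1 for some j ≥ 1.
Then P_{j+1} = -3P_j + 4 = -3·(-2·(-3)^j + 1) + 4 = 6·(-3)^j − 3 + 4 = -2·(-3)^{j+1} + 1.
So the formula holds for j+1, and by induction P_i = -2·(-3)^i + 1 for all i ≥ 1.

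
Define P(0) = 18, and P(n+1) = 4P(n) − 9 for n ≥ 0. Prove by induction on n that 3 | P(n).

Base case: P(0) = 18 = 3·6, so 3 | P(0).
Assume 3 | P(j), so P(j) = 3t for some integer t.
Then P(j+1) = 4P(j) − 9 = 4·(3t) − 9 = 3(4t − 3), so 3 | P(j+1).
So the property holds for j+1, and by induction 3 | P(n) for all n ≥ 0.

3 | P(n)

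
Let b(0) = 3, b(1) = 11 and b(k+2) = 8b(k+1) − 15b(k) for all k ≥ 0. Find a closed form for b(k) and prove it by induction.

Claim: b(k) = 2·3^k + 5^k.

Base cases: b(0) = 3 and 2·3^0 + 5^0 = 3; b(1) = 11 and 2·3^1 + 5^1 = 11.
Assume b(j) = 2·3^j + 5^j for all 0 ≤ j ≤ r, where r ≥ 1.
Then b(r+1) = 8b(r) − 15b(r−1) = 8·(2·3^r + 5^r) − 15·(2·3^{r−1} + 5^{r−1}) = 2·(8·3 − 15)3^{r−1} + (8·5 − 15)5^{r−1} = 18·3^{r−1} + 25·5^{r−1} = 2·3^{r+1} + 5^{r+1}.
By strong induction, b(k) = 2·3^k + 5^k for all k ≥ 0.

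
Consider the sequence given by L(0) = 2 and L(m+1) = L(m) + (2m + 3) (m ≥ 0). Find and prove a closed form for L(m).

Claim: L(m) = m^2 + 2m + 2.

Base case: L(0) = 2, and 0^2 + 2·0 + 2 = 2.
Assume L(r) = r^2 + 2r + 2.
Then L(r+1) = L(r) + (2r + 3) = (r^2 + 2r + 2) + (2r + 3) = r^2 + 4r + 5,
and (r+1)^2 + 2·(r+1) + 2 = r^2 + 4r + 5.
Hence L(m) = m^2 + 2m + 2 for every m ≥ 0, by induction.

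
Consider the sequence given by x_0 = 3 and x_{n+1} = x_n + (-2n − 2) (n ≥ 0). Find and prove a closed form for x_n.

Claim: x_n = -n^2 − n + 3.

Base case: x_0 = 3, and -0^2 − 0 + 3 = 3.
Assume x_r = -r^2 − r + 3.
Then x_{r+1} = x_r + (-2r − 2) = (-r^2 − r + 3) + (-2r − 2) = -r^2 − 3r + 1,
and -(r+1)^2 − (r+1) + 3 = -r^2 − 3r + 1.
Hence x_n = -n^2 − n + 3 for every n ≥ 0, by induction.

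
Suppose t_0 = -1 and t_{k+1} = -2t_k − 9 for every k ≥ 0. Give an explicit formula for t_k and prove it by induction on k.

Claim: t_k = 2·(-2)^k − 3.

Base case: t_0 = -1, and 2·(-2)^0 − 3 = 2 − 3 = -1.
Assume t_r = 2·(-2)^r − 3 for some r ≥ 0.
Then t_{r+1} = -2t_r − 9 = -2·(2·(-2)^r − 3) − 9 = -4·(-2)^r + 6 − 9 = 2·(-2)^{r+1} − 3.
This completes the inductive step, so t_k = 2·(-2)^k − 3 for all k ≥ 0.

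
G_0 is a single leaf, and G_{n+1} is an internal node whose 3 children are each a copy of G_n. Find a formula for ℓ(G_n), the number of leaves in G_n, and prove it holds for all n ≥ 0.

Claim: ℓ(G_n) = 3^n.

Base case: ℓ(G_0) = 1, and 3^0 = 1.
Assume ℓ(G_k) = 3^k.
Then ℓ(G_{k+1}) = 3·ℓ(G_k) = 3·3^k = 3^{k+1}.
So the formula holds for k+1, and by induction ℓ(G_n) = 3^n for all n ≥ 0.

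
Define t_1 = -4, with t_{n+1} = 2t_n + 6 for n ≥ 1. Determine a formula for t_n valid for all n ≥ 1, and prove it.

Claim: t_n = 2^n − 6.

Base case: t_1 = -4, and 2^1 − 6 = 2 − 6 = -4.
Assume t_r = 2^r − 6 for some r ≥ 1.
Then t_{r+1} = 2t_r + 6 = 2·(2^r − 6) + 6 = 2^{r+1} − 12 + 6 = 2^{r+1} − 6.
By induction, t_n = 2^n − 6 for all n ≥ 1.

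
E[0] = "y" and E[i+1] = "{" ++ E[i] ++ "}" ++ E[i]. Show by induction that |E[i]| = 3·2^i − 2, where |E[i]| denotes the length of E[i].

Base case: |E[0]| = 1, and 3·2^0 − 2 = 1.
Assume |E[r]| = 3·2^r − 2.
Then |E[r+1]| = 1 + |E[r]| + 1 + |E[r]| = 2|E[r]| + 2 = 2(3·2^r − 2) + 2 = 3·2^{r+1} − 4 + 2 = 3·2^{r+1} − 2.
So the formula holds for r+1, and by induction |E[i]| = 3·2^i − 2 for all i ≥ 0.

|E[i]| = 3·2^i − 2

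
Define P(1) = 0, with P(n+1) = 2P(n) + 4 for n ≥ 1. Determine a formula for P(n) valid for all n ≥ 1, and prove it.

Claim: P(n) = 2^{n+1} − 4.

Base case: P(1) = 0, and 2^{1+1} − 4 = 4 − 4 = 0.
Assume P(j) = 2^{j+1} − 4 for some j ≥ 1.
Then P(j+1) = 2P(j) + 4 = 2·(2^{j+1} − 4) + 4 = 2^{j+2} − 8 + 4 = 2^{j+2} − 4.
By induction, P(n) = 2^{n+1} − 4 for all n ≥ 1.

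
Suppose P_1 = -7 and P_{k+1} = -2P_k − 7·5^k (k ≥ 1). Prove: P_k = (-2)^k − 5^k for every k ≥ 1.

Base case: P_1 = -7, and (-2)^1 − 5^1 = -2 − 5 = -7.
Assume P_m = (-2)^m − 5^m for some m ≥ 1.
Then P_{m+1} = -2P_m − 7·5^m = -2·((-2)^m − 5^m) − 7·5^m = (-2)^{m+1} + 2·5^m − 7·5^m = (-2)^{m+1} − 5·5^m = (-2)^{m+1} − 5^{m+1}.
So the formula holds for m+1, and by induction P_k = (-2)^k − 5^k for all k ≥ 1.

P_k = (-2)^k − 5^k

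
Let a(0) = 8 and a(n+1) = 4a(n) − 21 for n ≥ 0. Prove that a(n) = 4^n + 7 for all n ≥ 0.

Base case: a(0) = 8, and 4^0 + 7 = 1 + 7 = 8.
Assume a(j) = 4^j + 7 for some j ≥ 0.
Then a(j+1) = 4a(j) − 21 = 4·(4^j + 7) − 21 = 4^{j+1} + 28 − 21 = 4^{j+1} + 7.
So the formula holds for j+1, and by induction a(n) = 4^n + 7 for all n ≥ 0.

a(n) = 4^n + 7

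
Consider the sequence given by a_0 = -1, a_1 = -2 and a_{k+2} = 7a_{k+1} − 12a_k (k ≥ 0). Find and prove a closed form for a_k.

Claim: a_k = 4^k − 2·3^k.

Base cases: a_0 = -1 and 4^0 − 2·3^0 = -1; a_1 = -2 and 4^1 − 2·3^1 = -2.
Assume a_j = 4^j − 2·3^j for all 0 ≤ j ≤ r, where r ≥ 1.
Then a_{r+1} = 7a_r − 12a_{r−1} = 7·(4^r − 2·3^r) − 12·(4^{r−1} − 2·3^{r−1}) = (7·4 − 12)4^{r−1} − 2·(7·3 − 12)3^{r−1} = 16·4^{r−1} − 18·3^{r−1} = 4^{r+1} − 2·3^{r+1}.
This completes the inductive step, so a_k = 4^k − 2·3^k for all k ≥ 0.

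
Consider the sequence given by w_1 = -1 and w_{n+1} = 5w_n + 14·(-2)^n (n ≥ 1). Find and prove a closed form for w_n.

Claim: w_n = -5^n − 2·(-2)^n.

Base case: w_1 = -1, and -5^1 − 2·(-2)^1 = -5 + 4 = -1.
Assume w_j = -5^j − 2·(-2)^j for some j ≥ 1.
Then w_{j+1} = 5w_j + 14·(-2)^j = 5·(-5^j − 2·(-2)^j) + 14·(-2)^j = -5^{j+1} − 10·(-2)^j + 14·(-2)^j = -5^{j+1} + 4·(-2)^j = -5^{j+1} − 2·(-2)^{j+1}.
So the formula holds for j+1, and by induction w_n = -5^n − 2·(-2)^n for all n ≥ 1.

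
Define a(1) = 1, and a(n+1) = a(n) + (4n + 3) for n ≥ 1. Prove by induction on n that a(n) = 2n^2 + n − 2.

Base case: a(1) = 1, and 2·1^2 + 1 − 2 = 1.
Assume a(m) = 2m^2 + m − 2.
Then a(m+1) = a(m) + (4m + 3) = (2m^2 + m − 2) + (4m + 3) = 2m^2 + 5m + 1,
and 2·(m+1)^2 + (m+1) − 2 = 2m^2 + 5m + 1.
Hence a(n) = 2n^2 + n − 2 for every n ≥ 1, by induction.

a(n) = 2n^2 + n − 2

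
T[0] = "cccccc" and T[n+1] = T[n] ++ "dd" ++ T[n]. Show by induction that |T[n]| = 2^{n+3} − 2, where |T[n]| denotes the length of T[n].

Base case: |T[0]| = 6, and 2^{0+3} − 2 = 6.
Assume |T[k]| = 2^{k+3} − 2.
Then |T[k+1]| = |T[k]| + 2 + |T[k]| = 2|T[k]| + 2 = 2(2^{k+3} − 2) + 2 = 2^{k+1+3} − 4 + 2 = 2^{k+1+3} − 2.
So the formula holds for k+1, and by induction |T[n]| = 2^{n+3} − 2 for all n ≥ 0.

|T[n]| = 2^{n+3} − 2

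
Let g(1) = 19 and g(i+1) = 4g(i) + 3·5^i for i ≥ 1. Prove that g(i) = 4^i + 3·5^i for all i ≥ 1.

Base case: g(1) = 19, and 4^1 + 3·5^1 = 4 + 15 = 19.
Assume g(k) = 4^k + 3·5^k for some k ≥ 1.
Then g(k+1) = 4g(k) + 3·5^k = 4·(4^k + 3·5^k) + 3·5^k = 4^{k+1} + 12·5^k + 3·5^k = 4^{k+1} + 15·5^k = 4^{k+1} + 3·5^{k+1}.
Hence g(i) = 4^i + 3·5^i for every i ≥ 1, by induction.

g(i) = 4^i + 3·5^i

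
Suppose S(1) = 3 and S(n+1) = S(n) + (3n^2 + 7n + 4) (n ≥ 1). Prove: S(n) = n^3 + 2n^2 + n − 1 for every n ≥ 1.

Base case: S(1) = 3, and 1^3 + 2·1^2 + 1 − 1 = 3.
Assume S(j) = j^3 + 2j^2 + j − 1.
Then S(j+1) = S(j) + (3j^2 + 7j + 4) = (j^3 + 2j^2 + j − 1) + (3j^2 + 7j + 4) = j^3 + 5j^2 + 8j + 3,
and (j+1)^3 + 2·(j+1)^2 + (j+1) − 1 = j^3 + 5j^2 + 8j + 3.
Hence S(n) = n^3 + 2n^2 + n − 1 for every n ≥ 1, by induction.

S(n) = n^3 + 2n^2 + n − 1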